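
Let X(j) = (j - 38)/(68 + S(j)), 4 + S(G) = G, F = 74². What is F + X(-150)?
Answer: 235562/43 ≈ 5478.2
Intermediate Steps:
F = 5476
S(G) = -4 + G
X(j) = (-38 + j)/(64 + j) (X(j) = (j - 38)/(68 + (-4 + j)) = (-38 + j)/(64 + j))
F + X(-150) = 5476 + (-38 - 150)/(64 - 150) = 5476 - 188/(-86) = 5476 - 1/86*(-188) = 5476 + 94/43 = 235562/43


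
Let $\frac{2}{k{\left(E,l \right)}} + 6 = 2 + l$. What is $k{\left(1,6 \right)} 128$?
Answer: $128$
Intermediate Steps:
$k{\left(E,l \right)} = \frac{2}{-4 + l}$ ($k{\left(E,l \right)} = \frac{2}{-6 + \left(2 + l\right)} = \frac{2}{-4 + l}$)
$k{\left(1,6 \right)} 128 = \frac{2}{-4 + 6} \cdot 128 = \frac{2}{2} \cdot 128 = 2 \cdot \frac{1}{2} \cdot 128 = 1 \cdot 128 = 128$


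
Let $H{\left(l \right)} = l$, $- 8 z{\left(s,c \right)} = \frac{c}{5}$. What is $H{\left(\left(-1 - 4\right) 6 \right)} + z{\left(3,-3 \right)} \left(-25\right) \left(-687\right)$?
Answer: $\frac{10065}{8} \approx 1258.1$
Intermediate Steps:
$z{\left(s,c \right)} = - \frac{c}{40}$ ($z{\left(s,c \right)} = - \frac{c \frac{1}{5}}{8} = - \frac{\frac{1}{5} c}{8} = - \frac{c}{40}$)
$H{\left(\left(-1 - 4\right) 6 \right)} + z{\left(3,-3 \right)} \left(-25\right) \left(-687\right) = \left(-1 - 4\right) 6 + \left(- \frac{1}{40}\right) \left(-3\right) \left(-25\right) \left(-687\right) = \left(-5\right) 6 + \frac{3}{40} \left(-25\right) \left(-687\right) = -30 - - \frac{10305}{8} = -30 + \frac{10305}{8} = \frac{10065}{8}$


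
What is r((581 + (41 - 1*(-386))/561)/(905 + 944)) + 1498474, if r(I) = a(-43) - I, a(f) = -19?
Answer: 1554330562127/1037289 ≈ 1.4985e+6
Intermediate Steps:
r(I) = -19 - I
r((581 + (41 - 1*(-386))/561)/(905 + 944)) + 1498474 = (-19 - (581 + (41 - 1*(-386))/561)/(905 + 944)) + 1498474 = (-19 - (581 + (41 + 386)*(1/561))/1849) + 1498474 = (-19 - (581 + 427*(1/561))/1849) + 1498474 = (-19 - (581 + 427/561)/1849) + 1498474 = (-19 - 326368/(561*1849)) + 1498474 = (-19 - 1*326368/1037289) + 1498474 = (-19 - 326368/1037289) + 1498474 = -20034859/1037289 + 1498474 = 1554330562127/1037289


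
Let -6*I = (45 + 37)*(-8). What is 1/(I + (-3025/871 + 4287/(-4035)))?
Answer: 3514485/368310508 ≈ 0.0095422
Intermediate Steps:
I = 328/3 (I = -(45 + 37)*(-8)/6 = -41*(-8)/3 = -⅙*(-656) = 328/3 ≈ 109.33)
1/(I + (-3025/871 + 4287/(-4035))) = 1/(328/3 + (-3025/871 + 4287/(-4035))) = 1/(328/3 + (-3025*1/871 + 4287*(-1/4035))) = 1/(328/3 + (-3025/871 - 1429/1345)) = 1/(328/3 - 5313284/1171495) = 1/(368310508/3514485) = 3514485/368310508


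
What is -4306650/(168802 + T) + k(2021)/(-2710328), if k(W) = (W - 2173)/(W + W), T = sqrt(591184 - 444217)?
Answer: -995509341989293096097/39019446971631089614 + 4306650*sqrt(146967)/28493968237 ≈ -25.455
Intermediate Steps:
T = sqrt(146967) ≈ 383.36
k(W) = (-2173 + W)/(2*W) (k(W) = (-2173 + W)/((2*W)) = (-2173 + W)*(1/(2*W)) = (-2173 + W)/(2*W))
-4306650/(168802 + T) + k(2021)/(-2710328) = -4306650/(168802 + sqrt(146967)) + ((1/2)*(-2173 + 2021)/2021)/(-2710328) = -4306650/(168802 + sqrt(146967)) + ((1/2)*(1/2021)*(-152))*(-1/2710328) = -4306650/(168802 + sqrt(146967)) - 76/2021*(-1/2710328) = -4306650/(168802 + sqrt(146967)) + 19/1369393222 = 19/1369393222 - 4306650/(168802 + sqrt(146967))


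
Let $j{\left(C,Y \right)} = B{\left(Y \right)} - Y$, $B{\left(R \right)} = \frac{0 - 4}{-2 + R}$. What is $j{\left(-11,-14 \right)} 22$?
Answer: $\frac{627}{2} \approx 313.5$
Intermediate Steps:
$B{\left(R \right)} = - \frac{4}{-2 + R}$
$j{\left(C,Y \right)} = - Y - \frac{4}{-2 + Y}$ ($j{\left(C,Y \right)} = - \frac{4}{-2 + Y} - Y = - Y - \frac{4}{-2 + Y}$)
$j{\left(-11,-14 \right)} 22 = \frac{-4 - - 14 \left(-2 - 14\right)}{-2 - 14} \cdot 22 = \frac{-4 - \left(-14\right) \left(-16\right)}{-16} \cdot 22 = - \frac{-4 - 224}{16} \cdot 22 = \left(- \frac{1}{16}\right) \left(-228\right) 22 = \frac{57}{4} \cdot 22 = \frac{627}{2}$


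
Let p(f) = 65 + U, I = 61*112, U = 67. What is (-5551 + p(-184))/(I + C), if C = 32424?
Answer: -5419/39256 ≈ -0.13804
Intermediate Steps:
I = 6832
p(f) = 132 (p(f) = 65 + 67 = 132)
(-5551 + p(-184))/(I + C) = (-5551 + 132)/(6832 + 32424) = -5419/39256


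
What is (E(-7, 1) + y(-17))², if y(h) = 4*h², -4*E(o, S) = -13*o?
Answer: 20548089/16 ≈ 1.2843e+6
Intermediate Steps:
E(o, S) = 13*o/4 (E(o, S) = -(-13)*o/4 = 13*o/4)
(E(-7, 1) + y(-17))² = ((13/4)*(-7) + 4*(-17)²)² = (-91/4 + 4*289)² = (-91/4 + 1156)² = (4533/4)² = 20548089/16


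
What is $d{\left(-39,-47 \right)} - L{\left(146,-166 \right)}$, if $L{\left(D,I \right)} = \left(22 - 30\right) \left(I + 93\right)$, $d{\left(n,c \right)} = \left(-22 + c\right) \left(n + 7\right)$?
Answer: $1624$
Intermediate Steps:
$d{\left(n,c \right)} = \left(-22 + c\right) \left(7 + n\right)$
$L{\left(D,I \right)} = -744 - 8 I$ ($L{\left(D,I \right)} = - 8 \left(93 + I\right) = -744 - 8 I$)
$d{\left(-39,-47 \right)} - L{\left(146,-166 \right)} = \left(-154 - -858 + 7 \left(-47\right) - -1833\right) - \left(-744 - -1328\right) = \left(-154 + 858 - 329 + 1833\right) - \left(-744 + 1328\right) = 2208 - 584 = 1624$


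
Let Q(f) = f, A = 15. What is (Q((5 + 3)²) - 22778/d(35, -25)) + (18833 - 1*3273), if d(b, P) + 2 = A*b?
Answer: 8148574/523 ≈ 15580.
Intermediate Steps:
d(b, P) = -2 + 15*b
(Q((5 + 3)²) - 22778/d(35, -25)) + (18833 - 1*3273) = ((5 + 3)² - 22778/(-2 + 15*35)) + (18833 - 1*3273) = (8² - 22778/(-2 + 525)) + (18833 - 3273) = (64 - 22778/523) + 15560 = 10694/523 + 15560 = 8148574/523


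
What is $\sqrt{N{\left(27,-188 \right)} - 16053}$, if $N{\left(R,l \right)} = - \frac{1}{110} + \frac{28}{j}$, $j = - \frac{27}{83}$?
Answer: $\frac{i \sqrt{15817915410}}{990} \approx 127.04 i$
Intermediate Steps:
$j = - \frac{27}{83}$ ($j = \left(-27\right) \frac{1}{83} = - \frac{27}{83} \approx -0.3253$)
$N{\left(R,l \right)} = - \frac{255667}{2970}$ ($N{\left(R,l \right)} = - \frac{1}{110} + \frac{28}{- \frac{27}{83}} = \left(-1\right) \frac{1}{110} + 28 \left(- \frac{83}{27}\right) = - \frac{1}{110} - \frac{2324}{27} = - \frac{255667}{2970}$)
$\sqrt{N{\left(27,-188 \right)} - 16053} = \sqrt{- \frac{255667}{2970} - 16053} = \sqrt{- \frac{47933077}{2970}} = \frac{i \sqrt{15817915410}}{990}$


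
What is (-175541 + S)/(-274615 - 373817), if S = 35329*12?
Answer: -248407/648432 ≈ -0.38309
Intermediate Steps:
S = 423948
(-175541 + S)/(-274615 - 373817) = (-175541 + 423948)/(-274615 - 373817) = 248407/(-648432) = 248407*(-1/648432) = -248407/648432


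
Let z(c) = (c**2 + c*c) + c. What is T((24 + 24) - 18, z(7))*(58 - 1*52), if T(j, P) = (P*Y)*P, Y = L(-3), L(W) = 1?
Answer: 66150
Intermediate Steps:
Y = 1
z(c) = c + 2*c**2 (z(c) = (c**2 + c**2) + c = 2*c**2 + c = c + 2*c**2)
T(j, P) = P**2 (T(j, P) = (P*1)*P = P*P = P**2)
T((24 + 24) - 18, z(7))*(58 - 1*52) = (7*(1 + 2*7))**2*(58 - 1*52) = (7*(1 + 14))**2*(58 - 52) = (7*15)**2*6 = 105**2*6 = 11025*6 = 66150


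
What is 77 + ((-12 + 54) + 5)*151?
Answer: 7174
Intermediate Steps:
77 + ((-12 + 54) + 5)*151 = 77 + (42 + 5)*151 = 77 + 47*151 = 77 + 7097 = 7174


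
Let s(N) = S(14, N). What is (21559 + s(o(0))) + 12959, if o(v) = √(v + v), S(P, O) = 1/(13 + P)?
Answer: 931987/27 ≈ 34518.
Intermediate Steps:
o(v) = √2*√v (o(v) = √(2*v) = √2*√v)
s(N) = 1/27 (s(N) = 1/(13 + 14) = 1/27)
(21559 + s(o(0))) + 12959 = (21559 + 1/27) + 12959 = 582094/27 + 12959 = 931987/27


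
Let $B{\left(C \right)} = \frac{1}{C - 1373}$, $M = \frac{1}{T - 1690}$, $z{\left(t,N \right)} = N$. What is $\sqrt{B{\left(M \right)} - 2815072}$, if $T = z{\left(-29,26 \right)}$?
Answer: $\frac{4 i \sqrt{918369862035528110}}{2284673} \approx 1677.8 i$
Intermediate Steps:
$T = 26$
$M = - \frac{1}{1664}$ ($M = \frac{1}{26 - 1690} = \frac{1}{-1664} = - \frac{1}{1664} \approx -0.00060096$)
$B{\left(C \right)} = \frac{1}{-1373 + C}$
$\sqrt{B{\left(M \right)} - 2815072} = \sqrt{\frac{1}{-1373 - \frac{1}{1664}} - 2815072} = \sqrt{\frac{1}{- \frac{2284673}{1664}} - 2815072} = \sqrt{- \frac{1664}{2284673} - 2815072} = \sqrt{- \frac{6431518993120}{2284673}} = \frac{4 i \sqrt{918369862035528110}}{2284673}$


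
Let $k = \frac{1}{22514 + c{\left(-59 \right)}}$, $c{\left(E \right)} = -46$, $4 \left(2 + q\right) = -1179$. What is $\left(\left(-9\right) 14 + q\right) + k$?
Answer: $- \frac{4749173}{11234} \approx -422.75$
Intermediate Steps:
$q = - \frac{1187}{4}$ ($q = -2 + \frac{1}{4} \left(-1179\right) = -2 - \frac{1179}{4} = - \frac{1187}{4} \approx -296.75$)
$k = \frac{1}{22468}$ ($k = \frac{1}{22514 - 46} = \frac{1}{22468} \approx 4.4508 \cdot 10^{-5}$)
$\left(\left(-9\right) 14 + q\right) + k = \left(\left(-9\right) 14 - \frac{1187}{4}\right) + \frac{1}{22468} = \left(-126 - \frac{1187}{4}\right) + \frac{1}{22468} = - \frac{1691}{4} + \frac{1}{22468} = - \frac{4749173}{11234}$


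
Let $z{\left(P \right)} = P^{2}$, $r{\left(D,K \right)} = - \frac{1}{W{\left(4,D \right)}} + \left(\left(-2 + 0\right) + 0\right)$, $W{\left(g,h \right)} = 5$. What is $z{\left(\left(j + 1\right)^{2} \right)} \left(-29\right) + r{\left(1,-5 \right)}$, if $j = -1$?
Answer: $- \frac{11}{5} \approx -2.2$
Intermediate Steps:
$r{\left(D,K \right)} = - \frac{11}{5}$ ($r{\left(D,K \right)} = - \frac{1}{5} + \left(\left(-2 + 0\right) + 0\right) = - \frac{1}{5} + \left(-2 + 0\right) = \left(-1\right) \frac{1}{5} - 2 = - \frac{1}{5} - 2 = - \frac{11}{5}$)
$z{\left(\left(j + 1\right)^{2} \right)} \left(-29\right) + r{\left(1,-5 \right)} = \left(\left(-1 + 1\right)^{2}\right)^{2} \left(-29\right) - \frac{11}{5} = \left(0^{2}\right)^{2} \left(-29\right) - \frac{11}{5} = 0^{2} \left(-29\right) - \frac{11}{5} = 0 \left(-29\right) - \frac{11}{5} = 0 - \frac{11}{5} = - \frac{11}{5}$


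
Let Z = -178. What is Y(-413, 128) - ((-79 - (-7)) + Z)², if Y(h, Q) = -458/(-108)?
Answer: -3374771/54 ≈ -62496.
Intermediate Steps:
Y(h, Q) = 229/54 (Y(h, Q) = -458*(-1/108) = 229/54)
Y(-413, 128) - ((-79 - (-7)) + Z)² = 229/54 - ((-79 - (-7)) - 178)² = 229/54 - ((-79 - 1*(-7)) - 178)² = 229/54 - ((-79 + 7) - 178)² = 229/54 - (-72 - 178)² = 229/54 - 1*(-250)² = 229/54 - 1*62500 = 229/54 - 62500 = -3374771/54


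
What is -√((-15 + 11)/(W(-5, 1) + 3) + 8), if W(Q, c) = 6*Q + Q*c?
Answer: -√130/4 ≈ -2.8504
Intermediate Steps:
-√((-15 + 11)/(W(-5, 1) + 3) + 8) = -√((-15 + 11)/(-5*(6 + 1) + 3) + 8) = -√(-4/(-5*7 + 3) + 8) = -√(-4/(-35 + 3) + 8) = -√(-4/(-32) + 8) = -√(-4*(-1/32) + 8) = -√(⅛ + 8) = -√(65/8) = -√130/4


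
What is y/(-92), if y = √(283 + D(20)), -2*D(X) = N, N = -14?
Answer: -√290/92 ≈ -0.18510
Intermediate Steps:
D(X) = 7 (D(X) = -½*(-14) = 7)
y = √290 (y = √(283 + 7) = √290 ≈ 17.029)
y/(-92) = √290/(-92) = √290*(-1/92) = -√290/92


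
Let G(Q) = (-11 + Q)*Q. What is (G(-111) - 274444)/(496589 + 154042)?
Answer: -260902/650631 ≈ -0.40100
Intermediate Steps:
G(Q) = Q*(-11 + Q)
(G(-111) - 274444)/(496589 + 154042) = (-111*(-11 - 111) - 274444)/(496589 + 154042) = (-111*(-122) - 274444)/650631 = (13542 - 274444)*(1/650631) = -260902*1/650631 = -260902/650631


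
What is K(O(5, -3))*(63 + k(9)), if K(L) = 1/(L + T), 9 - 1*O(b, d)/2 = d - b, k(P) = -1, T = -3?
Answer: 2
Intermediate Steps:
O(b, d) = 18 - 2*d + 2*b (O(b, d) = 18 - 2*(d - b) = 18 + (-2*d + 2*b) = 18 - 2*d + 2*b)
K(L) = 1/(-3 + L) (K(L) = 1/(L - 3) = 1/(-3 + L))
K(O(5, -3))*(63 + k(9)) = (63 - 1)/(-3 + (18 - 2*(-3) + 2*5)) = 62/(-3 + (18 + 6 + 10)) = 62/(-3 + 34) = 62/31 = (1/31)*62 = 2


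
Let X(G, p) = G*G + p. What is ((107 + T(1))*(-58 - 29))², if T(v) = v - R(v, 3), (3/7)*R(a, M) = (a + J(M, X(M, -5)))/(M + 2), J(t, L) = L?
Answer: 84511249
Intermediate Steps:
X(G, p) = p + G² (X(G, p) = G² + p = p + G²)
R(a, M) = 7*(-5 + a + M²)/(3*(2 + M)) (R(a, M) = 7*((a + (-5 + M²))/(M + 2))/3 = 7*((-5 + a + M²)/(2 + M))/3 = 7*(-5 + a + M²)/(3*(2 + M)))
T(v) = -28/15 + 8*v/15 (T(v) = v - 7*(-5 + v + 3²)/(3*(2 + 3)) = v - 7*(-5 + v + 9)/(3*5) = v - 7*(4 + v)/(3*5) = v - (28/15 + 7*v/15) = v + (-28/15 - 7*v/15) = -28/15 + 8*v/15)
((107 + T(1))*(-58 - 29))² = ((107 + (-28/15 + (8/15)*1))*(-58 - 29))² = ((107 + (-28/15 + 8/15))*(-87))² = ((107 - 4/3)*(-87))² = ((317/3)*(-87))² = (-9193)² = 84511249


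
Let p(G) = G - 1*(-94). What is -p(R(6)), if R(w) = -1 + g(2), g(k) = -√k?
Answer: -93 + √2 ≈ -91.586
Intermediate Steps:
R(w) = -1 - √2
p(G) = 94 + G (p(G) = G + 94 = 94 + G)
-p(R(6)) = -(94 + (-1 - √2)) = -(93 - √2) = -93 + √2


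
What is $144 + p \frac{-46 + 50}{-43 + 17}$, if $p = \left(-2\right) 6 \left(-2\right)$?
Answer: $\frac{1824}{13} \approx 140.31$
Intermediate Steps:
$p = 24$ ($p = \left(-12\right) \left(-2\right) = 24$)
$144 + p \frac{-46 + 50}{-43 + 17} = 144 + 24 \frac{-46 + 50}{-43 + 17} = 144 + 24 \frac{4}{-26} = 144 + 24 \cdot 4 \left(- \frac{1}{26}\right) = 144 + 24 \left(- \frac{2}{13}\right) = 144 - \frac{48}{13} = \frac{1824}{13}$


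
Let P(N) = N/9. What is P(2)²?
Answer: 4/81 ≈ 0.049383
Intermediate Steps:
P(N) = N/9 (P(N) = N*(⅑) = N/9)
P(2)² = ((⅑)*2)² = (2/9)² = 4/81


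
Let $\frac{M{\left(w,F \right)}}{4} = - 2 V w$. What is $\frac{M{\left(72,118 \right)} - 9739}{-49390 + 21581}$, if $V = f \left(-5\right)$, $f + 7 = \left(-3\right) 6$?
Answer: $\frac{81739}{27809} \approx 2.9393$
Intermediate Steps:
$f = -25$ ($f = -7 - 18 = -25$)
$V = 125$ ($V = \left(-25\right) \left(-5\right) = 125$)
$M{\left(w,F \right)} = - 1000 w$ ($M{\left(w,F \right)} = 4 \left(-2\right) 125 w = 4 \left(- 250 w\right) = - 1000 w$)
$\frac{M{\left(72,118 \right)} - 9739}{-49390 + 21581} = \frac{\left(-1000\right) 72 - 9739}{-49390 + 21581} = \frac{-72000 - 9739}{-27809} = \left(-81739\right) \left(- \frac{1}{27809}\right) = \frac{81739}{27809}$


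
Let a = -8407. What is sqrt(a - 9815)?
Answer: I*sqrt(18222) ≈ 134.99*I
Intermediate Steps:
sqrt(a - 9815) = sqrt(-8407 - 9815) = sqrt(-18222) = I*sqrt(18222)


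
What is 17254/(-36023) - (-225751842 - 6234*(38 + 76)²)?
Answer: 11050736283584/36023 ≈ 3.0677e+8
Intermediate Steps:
17254/(-36023) - (-225751842 - 6234*(38 + 76)²) = 17254*(-1/36023) - (-225751842 - 81017064) = -17254/36023 - (-225751842 - 81017064) = -17254/36023 - 6234/(1/((-16492 - 12996) - 19721)) = -17254/36023 - 6234/(1/(-29488 - 19721)) = -17254/36023 - 6234/(1/(-49209)) = -17254/36023 - 6234/(-1/49209) = -17254/36023 - 6234*(-49209) = -17254/36023 + 306768906 = 11050736283584/36023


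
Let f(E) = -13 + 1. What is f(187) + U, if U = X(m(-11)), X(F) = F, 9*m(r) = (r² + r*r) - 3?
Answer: 131/9 ≈ 14.556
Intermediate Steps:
m(r) = -⅓ + 2*r²/9 (m(r) = ((r² + r*r) - 3)/9 = ((r² + r²) - 3)/9 = (2*r² - 3)/9 = (-3 + 2*r²)/9 = -⅓ + 2*r²/9)
U = 239/9 (U = -⅓ + (2/9)*(-11)² = -⅓ + (2/9)*121 = -⅓ + 242/9 = 239/9 ≈ 26.556)
f(E) = -12
f(187) + U = -12 + 239/9 = 131/9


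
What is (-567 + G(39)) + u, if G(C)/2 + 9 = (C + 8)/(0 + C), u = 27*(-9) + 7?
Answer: -31925/39 ≈ -818.59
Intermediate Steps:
u = -236 (u = -243 + 7 = -236)
G(C) = -18 + 2*(8 + C)/C (G(C) = -18 + 2*((C + 8)/(0 + C)) = -18 + 2*((8 + C)/C) = -18 + 2*(8 + C)/C)
(-567 + G(39)) + u = (-567 + (-16 + 16/39)) - 236 = (-567 - 608/39) - 236 = -22721/39 - 236 = -31925/39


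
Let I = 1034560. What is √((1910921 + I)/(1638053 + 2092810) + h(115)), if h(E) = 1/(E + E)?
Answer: √64947710171571730/286032830 ≈ 0.89098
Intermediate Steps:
h(E) = 1/(2*E)
√((1910921 + I)/(1638053 + 2092810) + h(115)) = √((1910921 + 1034560)/(1638053 + 2092810) + (½)/115) = √(2945481/3730863 + (½)*(1/115)) = √(2945481*(1/3730863) + 1/230) = √(981827/1243621 + 1/230) = √(227063831/286032830) = √64947710171571730/286032830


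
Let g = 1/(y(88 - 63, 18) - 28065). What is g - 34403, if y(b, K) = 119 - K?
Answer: -962045493/27964 ≈ -34403.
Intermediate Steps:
g = -1/27964 (g = 1/((119 - 1*18) - 28065) = 1/((119 - 18) - 28065) = 1/(101 - 28065) = 1/(-27964) = -1/27964 ≈ -3.5760e-5)
g - 34403 = -1/27964 - 34403 = -962045493/27964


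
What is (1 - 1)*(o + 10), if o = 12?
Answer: 0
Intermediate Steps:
(1 - 1)*(o + 10) = (1 - 1)*(12 + 10) = 0*22 = 0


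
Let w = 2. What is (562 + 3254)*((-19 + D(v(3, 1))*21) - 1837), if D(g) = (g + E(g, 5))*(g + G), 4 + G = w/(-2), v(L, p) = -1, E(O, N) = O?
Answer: -6120864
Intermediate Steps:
G = -5 (G = -4 + 2/(-2) = -4 + 2*(-½) = -4 - 1 = -5)
D(g) = 2*g*(-5 + g) (D(g) = (g + g)*(g - 5) = (2*g)*(-5 + g) = 2*g*(-5 + g))
(562 + 3254)*((-19 + D(v(3, 1))*21) - 1837) = (562 + 3254)*((-19 + (2*(-1)*(-5 - 1))*21) - 1837) = 3816*((-19 + (2*(-1)*(-6))*21) - 1837) = 3816*((-19 + 12*21) - 1837) = 3816*((-19 + 252) - 1837) = 3816*(233 - 1837) = 3816*(-1604) = -6120864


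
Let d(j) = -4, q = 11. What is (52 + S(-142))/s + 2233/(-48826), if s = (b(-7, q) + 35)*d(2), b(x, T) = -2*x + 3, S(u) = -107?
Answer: 1110483/5077904 ≈ 0.21869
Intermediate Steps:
b(x, T) = 3 - 2*x
s = -208 (s = ((3 - 2*(-7)) + 35)*(-4) = ((3 + 14) + 35)*(-4) = (17 + 35)*(-4) = 52*(-4) = -208)
(52 + S(-142))/s + 2233/(-48826) = (52 - 107)/(-208) + 2233/(-48826) = -55*(-1/208) + 2233*(-1/48826) = 55/208 - 2233/48826 = 1110483/5077904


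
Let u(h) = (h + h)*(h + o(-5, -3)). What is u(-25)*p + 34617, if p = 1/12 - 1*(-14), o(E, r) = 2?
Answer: 304877/6 ≈ 50813.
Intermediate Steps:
u(h) = 2*h*(2 + h) (u(h) = (h + h)*(h + 2) = (2*h)*(2 + h) = 2*h*(2 + h))
p = 169/12 (p = 1/12 + 14 = 169/12 ≈ 14.083)
u(-25)*p + 34617 = (2*(-25)*(2 - 25))*(169/12) + 34617 = (2*(-25)*(-23))*(169/12) + 34617 = 1150*(169/12) + 34617 = 97175/6 + 34617 = 304877/6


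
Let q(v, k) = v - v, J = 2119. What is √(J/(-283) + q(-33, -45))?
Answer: I*√599677/283 ≈ 2.7364*I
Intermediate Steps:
q(v, k) = 0
√(J/(-283) + q(-33, -45)) = √(2119/(-283) + 0) = √(2119*(-1/283) + 0) = √(-2119/283 + 0) = √(-2119/283) = I*√599677/283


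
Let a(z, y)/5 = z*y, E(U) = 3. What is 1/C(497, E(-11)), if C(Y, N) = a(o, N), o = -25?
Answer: -1/375 ≈ -0.0026667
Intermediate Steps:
a(z, y) = 5*y*z (a(z, y) = 5*(z*y) = 5*(y*z) = 5*y*z)
C(Y, N) = -125*N (C(Y, N) = 5*N*(-25) = -125*N)
1/C(497, E(-11)) = 1/(-125*3) = 1/(-375) = -1/375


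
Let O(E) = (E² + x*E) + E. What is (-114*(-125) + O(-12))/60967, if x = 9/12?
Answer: 14373/60967 ≈ 0.23575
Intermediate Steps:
x = ¾ (x = 9*(1/12) = ¾ ≈ 0.75000)
O(E) = E² + 7*E/4 (O(E) = (E² + 3*E/4) + E = E² + 7*E/4)
(-114*(-125) + O(-12))/60967 = (-114*(-125) + (¼)*(-12)*(7 + 4*(-12)))/60967 = (14250 + (¼)*(-12)*(7 - 48))*(1/60967) = (14250 + (¼)*(-12)*(-41))*(1/60967) = (14250 + 123)*(1/60967) = 14373*(1/60967) = 14373/60967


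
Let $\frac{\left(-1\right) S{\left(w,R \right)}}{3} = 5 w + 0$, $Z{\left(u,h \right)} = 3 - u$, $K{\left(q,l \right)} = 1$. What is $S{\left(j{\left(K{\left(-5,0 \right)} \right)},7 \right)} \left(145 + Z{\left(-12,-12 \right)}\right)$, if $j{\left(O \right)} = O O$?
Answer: $-2400$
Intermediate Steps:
$j{\left(O \right)} = O^{2}$
$S{\left(w,R \right)} = - 15 w$ ($S{\left(w,R \right)} = - 3 \left(5 w + 0\right) = - 3 \cdot 5 w = - 15 w$)
$S{\left(j{\left(K{\left(-5,0 \right)} \right)},7 \right)} \left(145 + Z{\left(-12,-12 \right)}\right) = - 15 \cdot 1^{2} \left(145 + \left(3 - -12\right)\right) = \left(-15\right) 1 \left(145 + \left(3 + 12\right)\right) = - 15 \left(145 + 15\right) = \left(-15\right) 160 = -2400$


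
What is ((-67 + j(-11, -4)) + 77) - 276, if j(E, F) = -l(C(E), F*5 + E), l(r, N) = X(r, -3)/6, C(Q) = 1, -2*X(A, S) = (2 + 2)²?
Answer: -794/3 ≈ -264.67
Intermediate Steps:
X(A, S) = -8 (X(A, S) = -(2 + 2)²/2 = -½*4² = -½*16 = -8)
l(r, N) = -4/3 (l(r, N) = -8/6 = -8*⅙ = -4/3)
j(E, F) = 4/3 (j(E, F) = -1*(-4/3) = 4/3)
((-67 + j(-11, -4)) + 77) - 276 = ((-67 + 4/3) + 77) - 276 = (-197/3 + 77) - 276 = 34/3 - 276 = -794/3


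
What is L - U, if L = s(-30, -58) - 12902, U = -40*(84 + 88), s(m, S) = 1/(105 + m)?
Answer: -451649/75 ≈ -6022.0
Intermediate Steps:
U = -6880 (U = -40*172 = -6880)
L = -967649/75 (L = 1/(105 - 30) - 12902 = 1/75 - 12902 = -967649/75 ≈ -12902.)
L - U = -967649/75 - 1*(-6880) = -967649/75 + 6880 = -451649/75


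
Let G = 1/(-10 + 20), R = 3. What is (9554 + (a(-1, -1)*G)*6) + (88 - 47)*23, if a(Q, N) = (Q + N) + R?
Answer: 52488/5 ≈ 10498.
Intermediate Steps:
G = ⅒ (G = 1/10 = ⅒ ≈ 0.10000)
a(Q, N) = 3 + N + Q (a(Q, N) = (Q + N) + 3 = (N + Q) + 3 = 3 + N + Q)
(9554 + (a(-1, -1)*G)*6) + (88 - 47)*23 = (9554 + ((3 - 1 - 1)*(⅒))*6) + (88 - 47)*23 = (9554 + (1*(⅒))*6) + 41*23 = (9554 + (⅒)*6) + 943 = (9554 + ⅗) + 943 = 47773/5 + 943 = 52488/5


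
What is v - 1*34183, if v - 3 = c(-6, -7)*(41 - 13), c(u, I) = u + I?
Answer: -34544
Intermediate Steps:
c(u, I) = I + u
v = -361 (v = 3 + (-7 - 6)*(41 - 13) = 3 - 13*28 = 3 - 364 = -361)
v - 1*34183 = -361 - 1*34183 = -361 - 34183 = -34544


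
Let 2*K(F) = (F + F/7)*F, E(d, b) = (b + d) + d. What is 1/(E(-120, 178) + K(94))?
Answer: 7/34910 ≈ 0.00020052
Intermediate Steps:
E(d, b) = b + 2*d
K(F) = 4*F²/7 (K(F) = ((F + F/7)*F)/2 = ((8*F/7)*F)/2 = (8*F²/7)/2 = 4*F²/7)
1/(E(-120, 178) + K(94)) = 1/((178 + 2*(-120)) + (4/7)*94²) = 1/((178 - 240) + (4/7)*8836) = 1/(-62 + 35344/7) = 1/(34910/7) = 7/34910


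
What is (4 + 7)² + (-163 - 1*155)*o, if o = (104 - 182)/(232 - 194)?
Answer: 14701/19 ≈ 773.74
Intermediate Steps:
o = -39/19 (o = -78/38 = -78*1/38 = -39/19 ≈ -2.0526)
(4 + 7)² + (-163 - 1*155)*o = (4 + 7)² + (-163 - 1*155)*(-39/19) = 11² + (-163 - 155)*(-39/19) = 121 - 318*(-39/19) = 121 + 12402/19 = 14701/19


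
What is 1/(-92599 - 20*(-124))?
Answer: -1/90119 ≈ -1.1096e-5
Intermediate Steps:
1/(-92599 - 20*(-124)) = 1/(-92599 + 2480) = 1/(-90119) = -1/90119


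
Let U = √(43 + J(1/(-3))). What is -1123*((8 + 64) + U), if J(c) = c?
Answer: -80856 - 8984*√6/3 ≈ -88191.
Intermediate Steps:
U = 8*√6/3 (U = √(43 + 1/(-3)) = √(43 + 1*(-⅓)) = √(43 - ⅓) = √(128/3) = 8*√6/3 ≈ 6.5320)
-1123*((8 + 64) + U) = -1123*((8 + 64) + 8*√6/3) = -1123*(72 + 8*√6/3) = -80856 - 8984*√6/3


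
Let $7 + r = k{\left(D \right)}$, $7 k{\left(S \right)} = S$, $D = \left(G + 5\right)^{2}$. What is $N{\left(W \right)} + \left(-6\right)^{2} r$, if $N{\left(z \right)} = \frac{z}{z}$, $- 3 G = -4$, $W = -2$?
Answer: $- \frac{313}{7} \approx -44.714$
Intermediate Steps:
$G = \frac{4}{3}$ ($G = \left(- \frac{1}{3}\right) \left(-4\right) = \frac{4}{3} \approx 1.3333$)
$N{\left(z \right)} = 1$
$D = \frac{361}{9}$ ($D = \left(\frac{4}{3} + 5\right)^{2} = \left(\frac{19}{3}\right)^{2} = \frac{361}{9} \approx 40.111$)
$k{\left(S \right)} = \frac{S}{7}$
$r = - \frac{80}{63}$ ($r = -7 + \frac{1}{7} \cdot \frac{361}{9} = -7 + \frac{361}{63} = - \frac{80}{63} \approx -1.2698$)
$N{\left(W \right)} + \left(-6\right)^{2} r = 1 + \left(-6\right)^{2} \left(- \frac{80}{63}\right) = 1 + 36 \left(- \frac{80}{63}\right) = 1 - \frac{320}{7} = - \frac{313}{7}$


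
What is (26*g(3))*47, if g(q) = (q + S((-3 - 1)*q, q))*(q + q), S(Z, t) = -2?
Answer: 7332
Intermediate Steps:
g(q) = 2*q*(-2 + q) (g(q) = (q - 2)*(q + q) = (-2 + q)*(2*q) = 2*q*(-2 + q))
(26*g(3))*47 = (26*(2*3*(-2 + 3)))*47 = (26*(2*3*1))*47 = (26*6)*47 = 156*47 = 7332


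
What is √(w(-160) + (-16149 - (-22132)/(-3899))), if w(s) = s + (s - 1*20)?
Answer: I*√250755384957/3899 ≈ 128.43*I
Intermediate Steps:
w(s) = -20 + 2*s (w(s) = s + (s - 20) = s + (-20 + s) = -20 + 2*s)
√(w(-160) + (-16149 - (-22132)/(-3899))) = √((-20 + 2*(-160)) + (-16149 - (-22132)/(-3899))) = √((-20 - 320) + (-16149 - (-22132)*(-1)/3899)) = √(-340 + (-16149 - 1*22132/3899)) = √(-340 + (-16149 - 22132/3899)) = √(-340 - 62987083/3899) = √(-64312743/3899) = I*√250755384957/3899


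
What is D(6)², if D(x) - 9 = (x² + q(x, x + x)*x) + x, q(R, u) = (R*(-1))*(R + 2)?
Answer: 56169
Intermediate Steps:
q(R, u) = -R*(2 + R) (q(R, u) = (-R)*(2 + R) = -R*(2 + R))
D(x) = 9 + x + x² - x²*(2 + x) (D(x) = 9 + ((x² + (-x*(2 + x))*x) + x) = 9 + ((x² - x²*(2 + x)) + x) = 9 + (x + x² - x²*(2 + x)) = 9 + x + x² - x²*(2 + x))
D(6)² = (9 + 6 - 1*6² - 1*6³)² = (9 + 6 - 1*36 - 1*216)² = (9 + 6 - 36 - 216)² = (-237)² = 56169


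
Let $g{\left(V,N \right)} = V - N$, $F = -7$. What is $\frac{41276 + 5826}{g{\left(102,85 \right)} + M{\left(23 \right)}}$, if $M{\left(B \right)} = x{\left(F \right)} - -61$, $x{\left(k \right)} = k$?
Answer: $\frac{47102}{71} \approx 663.41$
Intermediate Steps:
$M{\left(B \right)} = 54$ ($M{\left(B \right)} = -7 - -61 = -7 + 61 = 54$)
$\frac{41276 + 5826}{g{\left(102,85 \right)} + M{\left(23 \right)}} = \frac{41276 + 5826}{\left(102 - 85\right) + 54} = \frac{47102}{\left(102 - 85\right) + 54} = \frac{47102}{17 + 54} = \frac{47102}{71}$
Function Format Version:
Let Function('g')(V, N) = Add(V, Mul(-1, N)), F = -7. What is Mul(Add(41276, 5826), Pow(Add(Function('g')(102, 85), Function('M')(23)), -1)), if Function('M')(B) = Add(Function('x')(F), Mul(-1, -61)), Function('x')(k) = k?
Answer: Rational(47102, 71) ≈ 663.41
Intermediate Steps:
Function('M')(B) = 54 (Function('M')(B) = Add(-7, Mul(-1, -61)) = Add(-7, 61) = 54)
Mul(Add(41276, 5826), Pow(Add(Function('g')(102, 85), Function('M')(23)), -1)) = Mul(Add(41276, 5826), Pow(Add(Add(102, Mul(-1, 85)), 54), -1)) = Mul(47102, Pow(Add(Add(102, -85), 54), -1)) = Mul(47102, Pow(Add(17, 54), -1)) = Mul(47102, Pow(71, -1)) = Mul(47102, Rational(1, 71)) = Rational(47102, 71)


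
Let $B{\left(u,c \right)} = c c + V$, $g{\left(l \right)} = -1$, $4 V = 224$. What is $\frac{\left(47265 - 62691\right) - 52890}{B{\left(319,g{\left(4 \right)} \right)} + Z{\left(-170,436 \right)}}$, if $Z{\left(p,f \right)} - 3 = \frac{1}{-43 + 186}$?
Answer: $- \frac{9769188}{8581} \approx -1138.5$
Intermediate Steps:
$V = 56$ ($V = \frac{1}{4} \cdot 224 = 56$)
$Z{\left(p,f \right)} = \frac{430}{143}$ ($Z{\left(p,f \right)} = 3 + \frac{1}{-43 + 186} = 3 + \frac{1}{143} = \frac{430}{143}$)
$B{\left(u,c \right)} = 56 + c^{2}$ ($B{\left(u,c \right)} = c c + 56 = c^{2} + 56 = 56 + c^{2}$)
$\frac{\left(47265 - 62691\right) - 52890}{B{\left(319,g{\left(4 \right)} \right)} + Z{\left(-170,436 \right)}} = \frac{\left(47265 - 62691\right) - 52890}{\left(56 + \left(-1\right)^{2}\right) + \frac{430}{143}} = \frac{-15426 - 52890}{\left(56 + 1\right) + \frac{430}{143}} = - \frac{68316}{57 + \frac{430}{143}} = - \frac{68316}{\frac{8581}{143}} = \left(-68316\right) \frac{143}{8581} = - \frac{9769188}{8581}$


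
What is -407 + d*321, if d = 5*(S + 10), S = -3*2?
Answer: 6013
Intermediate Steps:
S = -6
d = 20 (d = 5*(-6 + 10) = 5*4 = 20)
-407 + d*321 = -407 + 20*321 = -407 + 6420 = 6013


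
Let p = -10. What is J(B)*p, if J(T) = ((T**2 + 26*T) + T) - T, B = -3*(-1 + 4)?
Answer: 1530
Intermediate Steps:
B = -9 (B = -3*3 = -9)
J(T) = T**2 + 26*T (J(T) = (T**2 + 27*T) - T = T**2 + 26*T)
J(B)*p = -9*(26 - 9)*(-10) = -9*17*(-10) = -153*(-10) = 1530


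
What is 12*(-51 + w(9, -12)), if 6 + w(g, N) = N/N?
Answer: -672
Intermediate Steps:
w(g, N) = -5 (w(g, N) = -6 + N/N = -6 + 1 = -5)
12*(-51 + w(9, -12)) = 12*(-51 - 5) = 12*(-56) = -672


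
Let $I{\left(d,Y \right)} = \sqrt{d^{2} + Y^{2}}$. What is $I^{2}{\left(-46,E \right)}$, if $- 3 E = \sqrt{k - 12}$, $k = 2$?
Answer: $\frac{19034}{9} \approx 2114.9$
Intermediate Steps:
$E = - \frac{i \sqrt{10}}{3}$ ($E = - \frac{\sqrt{2 - 12}}{3} = - \frac{\sqrt{-10}}{3} = - \frac{i \sqrt{10}}{3} \approx - 1.0541 i$)
$I{\left(d,Y \right)} = \sqrt{Y^{2} + d^{2}}$
$I^{2}{\left(-46,E \right)} = \left(\sqrt{\left(- \frac{i \sqrt{10}}{3}\right)^{2} + \left(-46\right)^{2}}\right)^{2} = \left(\sqrt{- \frac{10}{9} + 2116}\right)^{2} = \left(\sqrt{\frac{19034}{9}}\right)^{2} = \left(\frac{\sqrt{19034}}{3}\right)^{2} = \frac{19034}{9}$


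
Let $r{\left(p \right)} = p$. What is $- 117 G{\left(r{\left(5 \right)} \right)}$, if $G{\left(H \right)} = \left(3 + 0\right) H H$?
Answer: $-8775$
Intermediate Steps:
$G{\left(H \right)} = 3 H^{2}$
$- 117 G{\left(r{\left(5 \right)} \right)} = - 117 \cdot 3 \cdot 5^{2} = - 117 \cdot 3 \cdot 25 = \left(-117\right) 75 = -8775$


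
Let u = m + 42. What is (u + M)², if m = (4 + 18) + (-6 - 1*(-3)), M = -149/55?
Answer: 10278436/3025 ≈ 3397.8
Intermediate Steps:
M = -149/55 (M = -149*1/55 = -149/55 ≈ -2.7091)
m = 19 (m = 22 + (-6 + 3) = 22 - 3 = 19)
u = 61 (u = 19 + 42 = 61)
(u + M)² = (61 - 149/55)² = (3206/55)² = 10278436/3025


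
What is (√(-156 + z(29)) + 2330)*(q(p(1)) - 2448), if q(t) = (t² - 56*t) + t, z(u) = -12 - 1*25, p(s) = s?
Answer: -5829660 - 2502*I*√193 ≈ -5.8297e+6 - 34759.0*I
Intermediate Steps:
z(u) = -37 (z(u) = -12 - 25 = -37)
q(t) = t² - 55*t
(√(-156 + z(29)) + 2330)*(q(p(1)) - 2448) = (√(-156 - 37) + 2330)*(1*(-55 + 1) - 2448) = (√(-193) + 2330)*(1*(-54) - 2448) = (I*√193 + 2330)*(-54 - 2448) = (2330 + I*√193)*(-2502) = -5829660 - 2502*I*√193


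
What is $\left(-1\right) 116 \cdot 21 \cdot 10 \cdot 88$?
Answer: $-2143680$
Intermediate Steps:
$\left(-1\right) 116 \cdot 21 \cdot 10 \cdot 88 = \left(-116\right) 210 \cdot 88 = \left(-24360\right) 88 = -2143680$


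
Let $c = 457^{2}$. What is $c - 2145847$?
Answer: $-1936998$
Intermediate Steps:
$c = 208849$
$c - 2145847 = 208849 - 2145847 = -1936998$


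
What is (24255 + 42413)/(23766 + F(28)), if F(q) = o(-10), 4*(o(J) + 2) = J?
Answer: 19048/6789 ≈ 2.8057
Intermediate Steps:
o(J) = -2 + J/4
F(q) = -9/2 (F(q) = -2 + (1/4)*(-10) = -2 - 5/2 = -9/2)
(24255 + 42413)/(23766 + F(28)) = (24255 + 42413)/(23766 - 9/2) = 66668/(47523/2) = 66668*(2/47523) = 19048/6789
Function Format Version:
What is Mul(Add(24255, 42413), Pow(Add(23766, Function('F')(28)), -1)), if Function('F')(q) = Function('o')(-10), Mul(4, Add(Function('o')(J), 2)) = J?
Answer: Rational(19048, 6789) ≈ 2.8057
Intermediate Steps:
Function('o')(J) = Add(-2, Mul(Rational(1, 4), J))
Function('F')(q) = Rational(-9, 2) (Function('F')(q) = Add(-2, Mul(Rational(1, 4), -10)) = Add(-2, Rational(-5, 2)) = Rational(-9, 2))
Mul(Add(24255, 42413), Pow(Add(23766, Function('F')(28)), -1)) = Mul(Add(24255, 42413), Pow(Add(23766, Rational(-9, 2)), -1)) = Mul(66668, Pow(Rational(47523, 2), -1)) = Mul(66668, Rational(2, 47523)) = Rational(19048, 6789)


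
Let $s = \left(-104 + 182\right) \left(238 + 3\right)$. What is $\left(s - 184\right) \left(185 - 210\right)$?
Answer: $-465350$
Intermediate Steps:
$s = 18798$ ($s = 78 \cdot 241 = 18798$)
$\left(s - 184\right) \left(185 - 210\right) = \left(18798 - 184\right) \left(185 - 210\right) = 18614 \left(185 - 210\right) = 18614 \left(-25\right) = -465350$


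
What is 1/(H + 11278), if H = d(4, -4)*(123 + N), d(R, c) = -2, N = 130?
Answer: 1/10772 ≈ 9.2833e-5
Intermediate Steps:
H = -506 (H = -2*(123 + 130) = -2*253 = -506)
1/(H + 11278) = 1/(-506 + 11278) = 1/10772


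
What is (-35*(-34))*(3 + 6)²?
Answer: 96390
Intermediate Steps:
(-35*(-34))*(3 + 6)² = 1190*9² = 1190*81 = 96390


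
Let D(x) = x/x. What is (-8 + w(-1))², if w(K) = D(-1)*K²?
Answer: 49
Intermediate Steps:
D(x) = 1
w(K) = K² (w(K) = 1*K² = K²)
(-8 + w(-1))² = (-8 + (-1)²)² = (-8 + 1)² = (-7)² = 49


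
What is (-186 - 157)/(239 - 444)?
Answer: 343/205 ≈ 1.6732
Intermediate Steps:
(-186 - 157)/(239 - 444) = -343/(-205) = -343*(-1/205) = 343/205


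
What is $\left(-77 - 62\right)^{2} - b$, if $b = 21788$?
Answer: $-2467$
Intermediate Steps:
$\left(-77 - 62\right)^{2} - b = \left(-77 - 62\right)^{2} - 21788 = \left(-139\right)^{2} - 21788 = 19321 - 21788 = -2467$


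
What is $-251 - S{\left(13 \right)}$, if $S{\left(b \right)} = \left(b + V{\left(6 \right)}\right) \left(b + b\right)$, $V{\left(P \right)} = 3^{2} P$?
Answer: $-1993$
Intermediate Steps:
$V{\left(P \right)} = 9 P$
$S{\left(b \right)} = 2 b \left(54 + b\right)$ ($S{\left(b \right)} = \left(b + 9 \cdot 6\right) \left(b + b\right) = \left(b + 54\right) 2 b = \left(54 + b\right) 2 b = 2 b \left(54 + b\right)$)
$-251 - S{\left(13 \right)} = -251 - 2 \cdot 13 \left(54 + 13\right) = -251 - 2 \cdot 13 \cdot 67 = -251 - 1742 = -1993$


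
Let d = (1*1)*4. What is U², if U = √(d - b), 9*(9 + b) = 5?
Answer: 112/9 ≈ 12.444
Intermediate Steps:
b = -76/9 (b = -9 + (⅑)*5 = -9 + 5/9 = -76/9 ≈ -8.4444)
d = 4 (d = 1*4 = 4)
U = 4*√7/3 (U = √(4 - 1*(-76/9)) = √(4 + 76/9) = √(112/9) = 4*√7/3 ≈ 3.5277)
U² = (4*√7/3)² = 112/9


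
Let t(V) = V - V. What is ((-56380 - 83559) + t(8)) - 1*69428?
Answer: -209367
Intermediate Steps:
t(V) = 0
((-56380 - 83559) + t(8)) - 1*69428 = ((-56380 - 83559) + 0) - 1*69428 = (-139939 + 0) - 69428 = -139939 - 69428 = -209367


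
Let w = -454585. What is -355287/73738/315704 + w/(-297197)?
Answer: 341366195889851/223179430939024 ≈ 1.5296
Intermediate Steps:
-355287/73738/315704 + w/(-297197) = -355287/73738/315704 - 454585/(-297197) = -355287*1/73738*(1/315704) - 454585*(-1/297197) = -355287/73738*1/315704 + 454585/297197 = -355287/23279381552 + 454585/297197 = 341366195889851/223179430939024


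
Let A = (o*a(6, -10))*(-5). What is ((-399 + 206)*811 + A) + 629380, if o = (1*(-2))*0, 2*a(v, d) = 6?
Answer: 472857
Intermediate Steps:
a(v, d) = 3 (a(v, d) = (1/2)*6 = 3)
o = 0 (o = -2*0 = 0)
A = 0 (A = (0*3)*(-5) = 0*(-5) = 0)
((-399 + 206)*811 + A) + 629380 = ((-399 + 206)*811 + 0) + 629380 = (-193*811 + 0) + 629380 = (-156523 + 0) + 629380 = -156523 + 629380 = 472857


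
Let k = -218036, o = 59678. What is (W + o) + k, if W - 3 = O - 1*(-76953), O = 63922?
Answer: -17480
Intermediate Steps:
W = 140878 (W = 3 + (63922 - 1*(-76953)) = 3 + (63922 + 76953) = 3 + 140875 = 140878)
(W + o) + k = (140878 + 59678) - 218036 = 200556 - 218036 = -17480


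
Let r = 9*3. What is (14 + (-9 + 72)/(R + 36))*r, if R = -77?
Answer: 13797/41 ≈ 336.51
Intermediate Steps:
r = 27
(14 + (-9 + 72)/(R + 36))*r = (14 + (-9 + 72)/(-77 + 36))*27 = (14 + 63/(-41))*27 = (14 + 63*(-1/41))*27 = (14 - 63/41)*27 = (511/41)*27 = 13797/41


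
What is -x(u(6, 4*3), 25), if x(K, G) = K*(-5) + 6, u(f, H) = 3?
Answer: 9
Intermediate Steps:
x(K, G) = 6 - 5*K (x(K, G) = -5*K + 6 = 6 - 5*K)
-x(u(6, 4*3), 25) = -(6 - 5*3) = -(6 - 15) = -1*(-9) = 9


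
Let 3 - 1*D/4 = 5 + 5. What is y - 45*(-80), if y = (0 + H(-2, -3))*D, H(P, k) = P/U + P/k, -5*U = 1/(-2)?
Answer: 12424/3 ≈ 4141.3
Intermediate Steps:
U = ⅒ (U = -⅕/(-2) = -⅕*(-½) = ⅒ ≈ 0.10000)
H(P, k) = 10*P + P/k (H(P, k) = P/(⅒) + P/k = P*10 + P/k = 10*P + P/k)
D = -28 (D = 12 - 4*(5 + 5) = 12 - 4*10 = 12 - 40 = -28)
y = 1624/3 (y = (0 + (10*(-2) - 2/(-3)))*(-28) = (0 + (-20 - 2*(-⅓)))*(-28) = (0 + (-20 + ⅔))*(-28) = (0 - 58/3)*(-28) = -58/3*(-28) = 1624/3 ≈ 541.33)
y - 45*(-80) = 1624/3 - 45*(-80) = 1624/3 + 3600 = 12424/3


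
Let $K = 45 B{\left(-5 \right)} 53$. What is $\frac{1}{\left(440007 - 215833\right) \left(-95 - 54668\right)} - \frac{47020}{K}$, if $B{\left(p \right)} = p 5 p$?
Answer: $- \frac{115447648985473}{731982780434250} \approx -0.15772$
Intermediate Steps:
$B{\left(p \right)} = 5 p^{2}$ ($B{\left(p \right)} = 5 p p = 5 p^{2}$)
$K = 298125$ ($K = 45 \cdot 5 \left(-5\right)^{2} \cdot 53 = 45 \cdot 5 \cdot 25 \cdot 53 = 45 \cdot 125 \cdot 53 = 5625 \cdot 53 = 298125$)
$\frac{1}{\left(440007 - 215833\right) \left(-95 - 54668\right)} - \frac{47020}{K} = \frac{1}{\left(440007 - 215833\right) \left(-95 - 54668\right)} - \frac{47020}{298125} = \frac{1}{224174 \left(-95 - 54668\right)} - \frac{9404}{59625} = \frac{1}{224174 \left(-54763\right)} - \frac{9404}{59625} = \frac{1}{224174} \left(- \frac{1}{54763}\right) - \frac{9404}{59625} = - \frac{1}{12276440762} - \frac{9404}{59625} = - \frac{115447648985473}{731982780434250}$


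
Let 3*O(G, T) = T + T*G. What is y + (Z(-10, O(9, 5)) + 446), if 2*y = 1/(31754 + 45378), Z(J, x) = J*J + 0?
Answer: 84228145/154264 ≈ 546.00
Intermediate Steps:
O(G, T) = T/3 + G*T/3 (O(G, T) = (T + T*G)/3 = (T + G*T)/3 = T/3 + G*T/3)
Z(J, x) = J**2 (Z(J, x) = J**2 + 0 = J**2)
y = 1/154264 (y = 1/(2*(31754 + 45378)) = (1/2)/77132 = (1/2)*(1/77132) = 1/154264 ≈ 6.4824e-6)
y + (Z(-10, O(9, 5)) + 446) = 1/154264 + ((-10)**2 + 446) = 1/154264 + (100 + 446) = 1/154264 + 546 = 84228145/154264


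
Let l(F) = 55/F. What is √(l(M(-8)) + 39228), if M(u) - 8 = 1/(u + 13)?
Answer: √65953543/41 ≈ 198.08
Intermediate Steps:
M(u) = 8 + 1/(13 + u) (M(u) = 8 + 1/(u + 13) = 8 + 1/(13 + u))
√(l(M(-8)) + 39228) = √(55/(((105 + 8*(-8))/(13 - 8))) + 39228) = √(55/(((105 - 64)/5)) + 39228) = √(55/(((⅕)*41)) + 39228) = √(55/(41/5) + 39228) = √(55*(5/41) + 39228) = √(275/41 + 39228) = √(1608623/41) = √65953543/41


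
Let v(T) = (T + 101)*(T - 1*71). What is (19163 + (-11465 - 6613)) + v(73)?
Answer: 1433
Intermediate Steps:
v(T) = (-71 + T)*(101 + T) (v(T) = (101 + T)*(T - 71) = (101 + T)*(-71 + T) = (-71 + T)*(101 + T))
(19163 + (-11465 - 6613)) + v(73) = (19163 + (-11465 - 6613)) + (-7171 + 73**2 + 30*73) = (19163 - 18078) + (-7171 + 5329 + 2190) = 1085 + 348 = 1433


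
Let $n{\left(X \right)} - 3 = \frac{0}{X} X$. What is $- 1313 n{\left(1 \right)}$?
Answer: $-3939$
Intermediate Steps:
$n{\left(X \right)} = 3$ ($n{\left(X \right)} = 3 + \frac{0}{X} X = 3 + 0 X = 3 + 0 = 3$)
$- 1313 n{\left(1 \right)} = \left(-1313\right) 3 = -3939$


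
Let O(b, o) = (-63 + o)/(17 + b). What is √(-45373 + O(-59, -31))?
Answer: I*√20008506/21 ≈ 213.0*I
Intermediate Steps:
O(b, o) = (-63 + o)/(17 + b)
√(-45373 + O(-59, -31)) = √(-45373 + (-63 - 31)/(17 - 59)) = √(-45373 - 94/(-42)) = √(-45373 - 1/42*(-94)) = √(-45373 + 47/21) = √(-952786/21) = I*√20008506/21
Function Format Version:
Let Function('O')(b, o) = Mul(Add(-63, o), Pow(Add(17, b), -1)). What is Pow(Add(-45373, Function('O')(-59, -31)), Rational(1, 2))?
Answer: Mul(Rational(1, 21), I, Pow(20008506, Rational(1, 2))) ≈ Mul(213.00, I)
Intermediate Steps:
Function('O')(b, o) = Mul(Pow(Add(17, b), -1), Add(-63, o))
Pow(Add(-45373, Function('O')(-59, -31)), Rational(1, 2)) = Pow(Add(-45373, Mul(Pow(Add(17, -59), -1), Add(-63, -31))), Rational(1, 2)) = Pow(Add(-45373, Mul(Pow(-42, -1), -94)), Rational(1, 2)) = Pow(Add(-45373, Mul(Rational(-1, 42), -94)), Rational(1, 2)) = Pow(Add(-45373, Rational(47, 21)), Rational(1, 2)) = Pow(Rational(-952786, 21), Rational(1, 2)) = Mul(Rational(1, 21), I, Pow(20008506, Rational(1, 2)))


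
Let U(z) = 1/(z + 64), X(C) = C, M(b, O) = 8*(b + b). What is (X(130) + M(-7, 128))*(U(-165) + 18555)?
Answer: 33732972/101 ≈ 3.3399e+5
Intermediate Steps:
M(b, O) = 16*b (M(b, O) = 8*(2*b) = 16*b)
U(z) = 1/(64 + z)
(X(130) + M(-7, 128))*(U(-165) + 18555) = (130 + 16*(-7))*(1/(64 - 165) + 18555) = (130 - 112)*(1/(-101) + 18555) = 18*(-1/101 + 18555) = 18*(1874054/101) = 33732972/101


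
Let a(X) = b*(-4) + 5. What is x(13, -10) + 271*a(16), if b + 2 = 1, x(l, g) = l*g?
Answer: 2309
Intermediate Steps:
x(l, g) = g*l
b = -1 (b = -2 + 1 = -1)
a(X) = 9 (a(X) = -1*(-4) + 5 = 4 + 5 = 9)
x(13, -10) + 271*a(16) = -10*13 + 271*9 = -130 + 2439 = 2309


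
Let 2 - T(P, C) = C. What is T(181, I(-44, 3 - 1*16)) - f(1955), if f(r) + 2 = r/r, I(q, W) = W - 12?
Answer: 28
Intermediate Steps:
I(q, W) = -12 + W
T(P, C) = 2 - C
f(r) = -1 (f(r) = -2 + r/r = -2 + 1 = -1)
T(181, I(-44, 3 - 1*16)) - f(1955) = (2 - (-12 + (3 - 1*16))) - 1*(-1) = (2 - (-12 + (3 - 16))) + 1 = (2 - (-12 - 13)) + 1 = (2 - 1*(-25)) + 1 = (2 + 25) + 1 = 27 + 1 = 28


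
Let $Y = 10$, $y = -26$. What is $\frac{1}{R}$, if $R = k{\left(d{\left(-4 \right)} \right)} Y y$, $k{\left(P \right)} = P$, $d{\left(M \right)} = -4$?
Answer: $\frac{1}{1040} \approx 0.00096154$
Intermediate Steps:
$R = 1040$ ($R = \left(-4\right) 10 \left(-26\right) = \left(-40\right) \left(-26\right) = 1040$)
$\frac{1}{R} = \frac{1}{1040}$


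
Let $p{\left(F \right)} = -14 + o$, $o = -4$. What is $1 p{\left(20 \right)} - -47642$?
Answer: $47624$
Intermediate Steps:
$p{\left(F \right)} = -18$ ($p{\left(F \right)} = -14 - 4 = -18$)
$1 p{\left(20 \right)} - -47642 = 1 \left(-18\right) - -47642 = -18 + 47642 = 47624$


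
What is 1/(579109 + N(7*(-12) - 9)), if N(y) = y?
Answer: 1/579016 ≈ 1.7271e-6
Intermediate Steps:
1/(579109 + N(7*(-12) - 9)) = 1/(579109 + (7*(-12) - 9)) = 1/(579109 + (-84 - 9)) = 1/(579109 - 93) = 1/579016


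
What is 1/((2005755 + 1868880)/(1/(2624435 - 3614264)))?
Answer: -1/3835226087415 ≈ -2.6074e-13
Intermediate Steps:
1/((2005755 + 1868880)/(1/(2624435 - 3614264))) = 1/(3874635/(1/(-989829))) = 1/(3874635/(-1/989829)) = 1/(3874635*(-989829)) = 1/(-3835226087415) = -1/3835226087415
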